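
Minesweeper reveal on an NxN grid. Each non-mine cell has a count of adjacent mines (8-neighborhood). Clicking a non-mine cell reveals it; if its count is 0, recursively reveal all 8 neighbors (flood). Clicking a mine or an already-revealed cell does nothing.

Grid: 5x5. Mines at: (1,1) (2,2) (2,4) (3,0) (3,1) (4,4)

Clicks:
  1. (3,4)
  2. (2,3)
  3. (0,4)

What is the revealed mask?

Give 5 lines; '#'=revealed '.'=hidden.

Answer: ..###
..###
...#.
....#
.....

Derivation:
Click 1 (3,4) count=2: revealed 1 new [(3,4)] -> total=1
Click 2 (2,3) count=2: revealed 1 new [(2,3)] -> total=2
Click 3 (0,4) count=0: revealed 6 new [(0,2) (0,3) (0,4) (1,2) (1,3) (1,4)] -> total=8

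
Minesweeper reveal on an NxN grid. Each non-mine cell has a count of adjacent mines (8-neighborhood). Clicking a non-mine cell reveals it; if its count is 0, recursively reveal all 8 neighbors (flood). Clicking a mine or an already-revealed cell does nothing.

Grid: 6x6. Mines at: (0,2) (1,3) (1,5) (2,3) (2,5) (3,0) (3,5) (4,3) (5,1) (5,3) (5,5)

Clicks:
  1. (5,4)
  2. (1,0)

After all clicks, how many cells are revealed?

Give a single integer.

Answer: 7

Derivation:
Click 1 (5,4) count=3: revealed 1 new [(5,4)] -> total=1
Click 2 (1,0) count=0: revealed 6 new [(0,0) (0,1) (1,0) (1,1) (2,0) (2,1)] -> total=7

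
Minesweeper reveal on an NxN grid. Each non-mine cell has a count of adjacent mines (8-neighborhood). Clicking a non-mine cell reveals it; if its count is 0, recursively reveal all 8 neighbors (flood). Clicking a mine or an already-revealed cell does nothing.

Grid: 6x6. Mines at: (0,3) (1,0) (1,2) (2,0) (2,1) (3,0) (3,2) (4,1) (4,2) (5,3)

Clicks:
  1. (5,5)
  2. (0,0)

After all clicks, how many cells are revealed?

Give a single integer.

Click 1 (5,5) count=0: revealed 16 new [(0,4) (0,5) (1,3) (1,4) (1,5) (2,3) (2,4) (2,5) (3,3) (3,4) (3,5) (4,3) (4,4) (4,5) (5,4) (5,5)] -> total=16
Click 2 (0,0) count=1: revealed 1 new [(0,0)] -> total=17

Answer: 17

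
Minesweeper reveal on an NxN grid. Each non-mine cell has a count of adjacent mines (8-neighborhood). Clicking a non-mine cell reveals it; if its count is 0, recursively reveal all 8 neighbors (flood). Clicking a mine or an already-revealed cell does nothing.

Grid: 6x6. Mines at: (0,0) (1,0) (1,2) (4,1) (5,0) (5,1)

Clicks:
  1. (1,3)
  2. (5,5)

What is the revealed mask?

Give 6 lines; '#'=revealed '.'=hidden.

Answer: ...###
...###
..####
..####
..####
..####

Derivation:
Click 1 (1,3) count=1: revealed 1 new [(1,3)] -> total=1
Click 2 (5,5) count=0: revealed 21 new [(0,3) (0,4) (0,5) (1,4) (1,5) (2,2) (2,3) (2,4) (2,5) (3,2) (3,3) (3,4) (3,5) (4,2) (4,3) (4,4) (4,5) (5,2) (5,3) (5,4) (5,5)] -> total=22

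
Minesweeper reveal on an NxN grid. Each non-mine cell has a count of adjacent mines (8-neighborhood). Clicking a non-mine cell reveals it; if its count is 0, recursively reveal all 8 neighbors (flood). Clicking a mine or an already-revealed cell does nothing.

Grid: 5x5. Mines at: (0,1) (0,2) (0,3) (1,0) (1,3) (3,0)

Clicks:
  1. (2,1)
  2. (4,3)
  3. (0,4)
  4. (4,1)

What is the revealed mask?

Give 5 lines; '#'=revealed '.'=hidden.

Click 1 (2,1) count=2: revealed 1 new [(2,1)] -> total=1
Click 2 (4,3) count=0: revealed 11 new [(2,2) (2,3) (2,4) (3,1) (3,2) (3,3) (3,4) (4,1) (4,2) (4,3) (4,4)] -> total=12
Click 3 (0,4) count=2: revealed 1 new [(0,4)] -> total=13
Click 4 (4,1) count=1: revealed 0 new [(none)] -> total=13

Answer: ....#
.....
.####
.####
.####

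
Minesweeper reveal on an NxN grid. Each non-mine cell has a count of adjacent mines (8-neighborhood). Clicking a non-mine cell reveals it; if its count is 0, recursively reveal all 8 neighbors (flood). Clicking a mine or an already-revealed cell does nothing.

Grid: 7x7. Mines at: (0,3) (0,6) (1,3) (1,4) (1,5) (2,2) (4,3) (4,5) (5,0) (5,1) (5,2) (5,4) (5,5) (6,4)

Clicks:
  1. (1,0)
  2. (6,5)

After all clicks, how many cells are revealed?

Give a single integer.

Answer: 13

Derivation:
Click 1 (1,0) count=0: revealed 12 new [(0,0) (0,1) (0,2) (1,0) (1,1) (1,2) (2,0) (2,1) (3,0) (3,1) (4,0) (4,1)] -> total=12
Click 2 (6,5) count=3: revealed 1 new [(6,5)] -> total=13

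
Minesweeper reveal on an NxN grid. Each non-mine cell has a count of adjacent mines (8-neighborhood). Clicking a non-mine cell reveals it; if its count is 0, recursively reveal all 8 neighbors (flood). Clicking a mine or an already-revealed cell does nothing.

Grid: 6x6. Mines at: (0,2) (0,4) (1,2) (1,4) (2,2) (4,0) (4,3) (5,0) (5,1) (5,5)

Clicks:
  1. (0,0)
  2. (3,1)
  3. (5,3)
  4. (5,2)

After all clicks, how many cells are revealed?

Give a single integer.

Answer: 10

Derivation:
Click 1 (0,0) count=0: revealed 8 new [(0,0) (0,1) (1,0) (1,1) (2,0) (2,1) (3,0) (3,1)] -> total=8
Click 2 (3,1) count=2: revealed 0 new [(none)] -> total=8
Click 3 (5,3) count=1: revealed 1 new [(5,3)] -> total=9
Click 4 (5,2) count=2: revealed 1 new [(5,2)] -> total=10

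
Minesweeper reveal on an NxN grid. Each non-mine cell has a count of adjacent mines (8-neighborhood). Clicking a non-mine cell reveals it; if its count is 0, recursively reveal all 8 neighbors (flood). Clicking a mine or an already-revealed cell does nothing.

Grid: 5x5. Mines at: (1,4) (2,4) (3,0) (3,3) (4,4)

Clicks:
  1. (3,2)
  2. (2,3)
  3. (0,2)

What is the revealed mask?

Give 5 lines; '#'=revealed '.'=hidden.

Click 1 (3,2) count=1: revealed 1 new [(3,2)] -> total=1
Click 2 (2,3) count=3: revealed 1 new [(2,3)] -> total=2
Click 3 (0,2) count=0: revealed 11 new [(0,0) (0,1) (0,2) (0,3) (1,0) (1,1) (1,2) (1,3) (2,0) (2,1) (2,2)] -> total=13

Answer: ####.
####.
####.
..#..
.....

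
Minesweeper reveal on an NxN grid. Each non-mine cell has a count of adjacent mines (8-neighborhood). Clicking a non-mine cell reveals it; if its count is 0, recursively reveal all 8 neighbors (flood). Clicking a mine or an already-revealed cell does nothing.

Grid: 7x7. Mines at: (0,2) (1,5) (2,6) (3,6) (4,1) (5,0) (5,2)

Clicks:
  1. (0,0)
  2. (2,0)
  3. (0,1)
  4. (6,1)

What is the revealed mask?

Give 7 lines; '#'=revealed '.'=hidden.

Click 1 (0,0) count=0: revealed 32 new [(0,0) (0,1) (1,0) (1,1) (1,2) (1,3) (1,4) (2,0) (2,1) (2,2) (2,3) (2,4) (2,5) (3,0) (3,1) (3,2) (3,3) (3,4) (3,5) (4,2) (4,3) (4,4) (4,5) (4,6) (5,3) (5,4) (5,5) (5,6) (6,3) (6,4) (6,5) (6,6)] -> total=32
Click 2 (2,0) count=0: revealed 0 new [(none)] -> total=32
Click 3 (0,1) count=1: revealed 0 new [(none)] -> total=32
Click 4 (6,1) count=2: revealed 1 new [(6,1)] -> total=33

Answer: ##.....
#####..
######.
######.
..#####
...####
.#.####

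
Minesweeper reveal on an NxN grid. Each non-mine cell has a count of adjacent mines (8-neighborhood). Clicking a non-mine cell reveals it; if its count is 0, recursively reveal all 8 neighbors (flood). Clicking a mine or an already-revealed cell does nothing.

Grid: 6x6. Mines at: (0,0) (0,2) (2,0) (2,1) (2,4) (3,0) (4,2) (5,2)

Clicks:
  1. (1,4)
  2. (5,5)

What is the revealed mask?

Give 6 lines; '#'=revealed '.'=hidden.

Click 1 (1,4) count=1: revealed 1 new [(1,4)] -> total=1
Click 2 (5,5) count=0: revealed 9 new [(3,3) (3,4) (3,5) (4,3) (4,4) (4,5) (5,3) (5,4) (5,5)] -> total=10

Answer: ......
....#.
......
...###
...###
...###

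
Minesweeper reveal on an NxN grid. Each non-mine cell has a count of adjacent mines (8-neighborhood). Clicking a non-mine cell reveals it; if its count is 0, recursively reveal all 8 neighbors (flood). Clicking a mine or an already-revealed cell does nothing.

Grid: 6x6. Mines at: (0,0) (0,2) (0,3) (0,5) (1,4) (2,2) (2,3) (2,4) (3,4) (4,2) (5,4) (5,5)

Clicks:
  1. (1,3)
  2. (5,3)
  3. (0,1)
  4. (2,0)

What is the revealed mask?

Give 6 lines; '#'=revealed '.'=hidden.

Click 1 (1,3) count=6: revealed 1 new [(1,3)] -> total=1
Click 2 (5,3) count=2: revealed 1 new [(5,3)] -> total=2
Click 3 (0,1) count=2: revealed 1 new [(0,1)] -> total=3
Click 4 (2,0) count=0: revealed 10 new [(1,0) (1,1) (2,0) (2,1) (3,0) (3,1) (4,0) (4,1) (5,0) (5,1)] -> total=13

Answer: .#....
##.#..
##....
##....
##....
##.#..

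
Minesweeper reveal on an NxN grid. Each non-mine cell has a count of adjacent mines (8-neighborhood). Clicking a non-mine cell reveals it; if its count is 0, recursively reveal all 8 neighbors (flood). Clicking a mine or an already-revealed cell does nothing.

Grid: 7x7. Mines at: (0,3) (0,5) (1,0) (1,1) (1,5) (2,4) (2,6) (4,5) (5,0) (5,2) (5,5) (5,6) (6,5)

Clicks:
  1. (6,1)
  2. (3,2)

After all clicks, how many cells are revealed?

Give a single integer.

Answer: 13

Derivation:
Click 1 (6,1) count=2: revealed 1 new [(6,1)] -> total=1
Click 2 (3,2) count=0: revealed 12 new [(2,0) (2,1) (2,2) (2,3) (3,0) (3,1) (3,2) (3,3) (4,0) (4,1) (4,2) (4,3)] -> total=13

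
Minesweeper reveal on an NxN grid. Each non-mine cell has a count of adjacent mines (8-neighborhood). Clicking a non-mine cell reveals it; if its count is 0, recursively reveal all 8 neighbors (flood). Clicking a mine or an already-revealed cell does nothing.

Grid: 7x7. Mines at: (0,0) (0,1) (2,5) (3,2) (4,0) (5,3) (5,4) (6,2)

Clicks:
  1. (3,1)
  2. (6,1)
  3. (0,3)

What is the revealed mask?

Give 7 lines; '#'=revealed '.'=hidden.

Answer: ..#####
..#####
..###..
.#.....
.......
.......
.#.....

Derivation:
Click 1 (3,1) count=2: revealed 1 new [(3,1)] -> total=1
Click 2 (6,1) count=1: revealed 1 new [(6,1)] -> total=2
Click 3 (0,3) count=0: revealed 13 new [(0,2) (0,3) (0,4) (0,5) (0,6) (1,2) (1,3) (1,4) (1,5) (1,6) (2,2) (2,3) (2,4)] -> total=15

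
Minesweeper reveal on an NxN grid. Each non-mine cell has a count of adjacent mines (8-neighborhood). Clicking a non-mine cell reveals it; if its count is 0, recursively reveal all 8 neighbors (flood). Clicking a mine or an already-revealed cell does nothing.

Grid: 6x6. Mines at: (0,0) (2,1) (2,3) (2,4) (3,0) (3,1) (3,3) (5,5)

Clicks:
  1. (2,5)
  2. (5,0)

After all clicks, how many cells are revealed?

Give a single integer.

Click 1 (2,5) count=1: revealed 1 new [(2,5)] -> total=1
Click 2 (5,0) count=0: revealed 10 new [(4,0) (4,1) (4,2) (4,3) (4,4) (5,0) (5,1) (5,2) (5,3) (5,4)] -> total=11

Answer: 11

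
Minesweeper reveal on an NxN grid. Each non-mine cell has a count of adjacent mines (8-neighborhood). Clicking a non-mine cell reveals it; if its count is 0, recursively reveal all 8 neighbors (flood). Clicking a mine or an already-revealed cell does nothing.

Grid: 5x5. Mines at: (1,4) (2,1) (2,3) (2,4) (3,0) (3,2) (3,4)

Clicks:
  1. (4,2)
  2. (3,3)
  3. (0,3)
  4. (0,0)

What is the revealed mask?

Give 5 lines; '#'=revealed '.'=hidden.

Click 1 (4,2) count=1: revealed 1 new [(4,2)] -> total=1
Click 2 (3,3) count=4: revealed 1 new [(3,3)] -> total=2
Click 3 (0,3) count=1: revealed 1 new [(0,3)] -> total=3
Click 4 (0,0) count=0: revealed 7 new [(0,0) (0,1) (0,2) (1,0) (1,1) (1,2) (1,3)] -> total=10

Answer: ####.
####.
.....
...#.
..#..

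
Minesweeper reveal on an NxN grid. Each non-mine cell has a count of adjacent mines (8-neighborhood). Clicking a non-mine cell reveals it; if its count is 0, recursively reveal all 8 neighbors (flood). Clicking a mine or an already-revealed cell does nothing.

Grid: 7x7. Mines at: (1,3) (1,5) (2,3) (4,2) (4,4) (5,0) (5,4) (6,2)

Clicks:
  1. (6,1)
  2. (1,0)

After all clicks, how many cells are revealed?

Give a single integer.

Click 1 (6,1) count=2: revealed 1 new [(6,1)] -> total=1
Click 2 (1,0) count=0: revealed 14 new [(0,0) (0,1) (0,2) (1,0) (1,1) (1,2) (2,0) (2,1) (2,2) (3,0) (3,1) (3,2) (4,0) (4,1)] -> total=15

Answer: 15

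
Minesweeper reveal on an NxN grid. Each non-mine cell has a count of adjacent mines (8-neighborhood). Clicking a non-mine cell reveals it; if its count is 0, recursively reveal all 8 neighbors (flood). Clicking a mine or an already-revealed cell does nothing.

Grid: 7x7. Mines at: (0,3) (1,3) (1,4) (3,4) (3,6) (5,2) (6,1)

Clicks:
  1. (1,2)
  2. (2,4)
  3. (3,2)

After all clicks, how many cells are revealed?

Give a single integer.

Answer: 21

Derivation:
Click 1 (1,2) count=2: revealed 1 new [(1,2)] -> total=1
Click 2 (2,4) count=3: revealed 1 new [(2,4)] -> total=2
Click 3 (3,2) count=0: revealed 19 new [(0,0) (0,1) (0,2) (1,0) (1,1) (2,0) (2,1) (2,2) (2,3) (3,0) (3,1) (3,2) (3,3) (4,0) (4,1) (4,2) (4,3) (5,0) (5,1)] -> total=21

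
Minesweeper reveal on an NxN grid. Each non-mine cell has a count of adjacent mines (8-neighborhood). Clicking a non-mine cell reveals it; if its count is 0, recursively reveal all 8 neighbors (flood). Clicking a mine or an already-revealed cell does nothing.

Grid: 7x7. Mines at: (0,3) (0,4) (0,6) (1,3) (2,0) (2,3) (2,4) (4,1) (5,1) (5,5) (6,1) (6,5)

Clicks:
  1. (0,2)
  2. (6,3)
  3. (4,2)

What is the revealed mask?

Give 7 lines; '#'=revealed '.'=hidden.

Answer: ..#....
.......
.......
..###..
..###..
..###..
..###..

Derivation:
Click 1 (0,2) count=2: revealed 1 new [(0,2)] -> total=1
Click 2 (6,3) count=0: revealed 12 new [(3,2) (3,3) (3,4) (4,2) (4,3) (4,4) (5,2) (5,3) (5,4) (6,2) (6,3) (6,4)] -> total=13
Click 3 (4,2) count=2: revealed 0 new [(none)] -> total=13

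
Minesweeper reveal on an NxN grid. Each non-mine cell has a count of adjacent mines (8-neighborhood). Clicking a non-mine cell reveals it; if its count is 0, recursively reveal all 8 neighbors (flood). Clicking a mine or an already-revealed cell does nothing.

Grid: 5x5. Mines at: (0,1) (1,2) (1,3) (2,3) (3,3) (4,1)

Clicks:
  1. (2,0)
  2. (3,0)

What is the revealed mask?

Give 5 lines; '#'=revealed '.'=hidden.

Click 1 (2,0) count=0: revealed 6 new [(1,0) (1,1) (2,0) (2,1) (3,0) (3,1)] -> total=6
Click 2 (3,0) count=1: revealed 0 new [(none)] -> total=6

Answer: .....
##...
##...
##...
.....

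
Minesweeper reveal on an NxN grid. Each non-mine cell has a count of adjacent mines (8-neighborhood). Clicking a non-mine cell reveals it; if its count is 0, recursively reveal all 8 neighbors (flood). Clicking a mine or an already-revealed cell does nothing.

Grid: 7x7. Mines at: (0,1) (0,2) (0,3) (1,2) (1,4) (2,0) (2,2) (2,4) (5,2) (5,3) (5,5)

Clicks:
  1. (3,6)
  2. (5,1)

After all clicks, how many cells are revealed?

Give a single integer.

Answer: 11

Derivation:
Click 1 (3,6) count=0: revealed 10 new [(0,5) (0,6) (1,5) (1,6) (2,5) (2,6) (3,5) (3,6) (4,5) (4,6)] -> total=10
Click 2 (5,1) count=1: revealed 1 new [(5,1)] -> total=11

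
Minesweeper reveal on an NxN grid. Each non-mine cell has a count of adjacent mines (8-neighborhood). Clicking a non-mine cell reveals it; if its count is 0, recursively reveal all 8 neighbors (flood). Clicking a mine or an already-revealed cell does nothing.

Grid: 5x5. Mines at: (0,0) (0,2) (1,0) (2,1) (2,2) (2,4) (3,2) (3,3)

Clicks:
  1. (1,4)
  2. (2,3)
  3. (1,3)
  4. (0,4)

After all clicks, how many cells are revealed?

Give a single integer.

Click 1 (1,4) count=1: revealed 1 new [(1,4)] -> total=1
Click 2 (2,3) count=4: revealed 1 new [(2,3)] -> total=2
Click 3 (1,3) count=3: revealed 1 new [(1,3)] -> total=3
Click 4 (0,4) count=0: revealed 2 new [(0,3) (0,4)] -> total=5

Answer: 5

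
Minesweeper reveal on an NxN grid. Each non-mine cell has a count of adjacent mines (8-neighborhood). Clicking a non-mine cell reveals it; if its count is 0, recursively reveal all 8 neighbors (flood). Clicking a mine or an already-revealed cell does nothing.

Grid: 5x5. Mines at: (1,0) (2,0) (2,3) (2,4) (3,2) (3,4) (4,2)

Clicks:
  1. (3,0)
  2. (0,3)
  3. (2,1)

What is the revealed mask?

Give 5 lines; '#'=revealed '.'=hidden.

Click 1 (3,0) count=1: revealed 1 new [(3,0)] -> total=1
Click 2 (0,3) count=0: revealed 8 new [(0,1) (0,2) (0,3) (0,4) (1,1) (1,2) (1,3) (1,4)] -> total=9
Click 3 (2,1) count=3: revealed 1 new [(2,1)] -> total=10

Answer: .####
.####
.#...
#....
.....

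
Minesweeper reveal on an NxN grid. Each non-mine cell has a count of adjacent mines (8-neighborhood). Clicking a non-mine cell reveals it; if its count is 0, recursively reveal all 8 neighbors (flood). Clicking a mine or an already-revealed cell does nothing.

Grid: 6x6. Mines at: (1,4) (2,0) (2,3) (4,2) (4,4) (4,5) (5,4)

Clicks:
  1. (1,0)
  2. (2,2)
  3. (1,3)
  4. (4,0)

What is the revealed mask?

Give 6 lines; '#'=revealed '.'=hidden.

Click 1 (1,0) count=1: revealed 1 new [(1,0)] -> total=1
Click 2 (2,2) count=1: revealed 1 new [(2,2)] -> total=2
Click 3 (1,3) count=2: revealed 1 new [(1,3)] -> total=3
Click 4 (4,0) count=0: revealed 6 new [(3,0) (3,1) (4,0) (4,1) (5,0) (5,1)] -> total=9

Answer: ......
#..#..
..#...
##....
##....
##....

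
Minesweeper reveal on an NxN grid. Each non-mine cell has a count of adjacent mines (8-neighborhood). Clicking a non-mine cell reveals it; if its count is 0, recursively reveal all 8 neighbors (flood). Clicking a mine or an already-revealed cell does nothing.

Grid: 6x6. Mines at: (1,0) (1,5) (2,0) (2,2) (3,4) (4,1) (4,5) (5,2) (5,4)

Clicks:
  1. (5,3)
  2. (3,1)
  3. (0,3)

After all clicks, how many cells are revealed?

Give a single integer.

Click 1 (5,3) count=2: revealed 1 new [(5,3)] -> total=1
Click 2 (3,1) count=3: revealed 1 new [(3,1)] -> total=2
Click 3 (0,3) count=0: revealed 8 new [(0,1) (0,2) (0,3) (0,4) (1,1) (1,2) (1,3) (1,4)] -> total=10

Answer: 10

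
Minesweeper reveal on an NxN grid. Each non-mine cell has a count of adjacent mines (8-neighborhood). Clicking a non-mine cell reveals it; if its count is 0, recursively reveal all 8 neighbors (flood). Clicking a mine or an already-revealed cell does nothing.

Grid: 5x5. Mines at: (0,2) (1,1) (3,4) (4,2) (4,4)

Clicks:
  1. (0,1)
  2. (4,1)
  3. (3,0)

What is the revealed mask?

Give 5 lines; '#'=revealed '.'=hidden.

Answer: .#...
.....
##...
##...
##...

Derivation:
Click 1 (0,1) count=2: revealed 1 new [(0,1)] -> total=1
Click 2 (4,1) count=1: revealed 1 new [(4,1)] -> total=2
Click 3 (3,0) count=0: revealed 5 new [(2,0) (2,1) (3,0) (3,1) (4,0)] -> total=7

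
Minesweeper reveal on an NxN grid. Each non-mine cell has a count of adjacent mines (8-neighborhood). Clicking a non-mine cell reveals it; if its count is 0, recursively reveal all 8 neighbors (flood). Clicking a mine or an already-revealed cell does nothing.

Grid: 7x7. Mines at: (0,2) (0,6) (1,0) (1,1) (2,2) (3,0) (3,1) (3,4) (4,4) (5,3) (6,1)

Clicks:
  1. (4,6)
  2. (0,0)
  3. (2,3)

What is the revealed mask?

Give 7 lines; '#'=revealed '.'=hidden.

Answer: #......
.....##
...#.##
.....##
.....##
....###
....###

Derivation:
Click 1 (4,6) count=0: revealed 14 new [(1,5) (1,6) (2,5) (2,6) (3,5) (3,6) (4,5) (4,6) (5,4) (5,5) (5,6) (6,4) (6,5) (6,6)] -> total=14
Click 2 (0,0) count=2: revealed 1 new [(0,0)] -> total=15
Click 3 (2,3) count=2: revealed 1 new [(2,3)] -> total=16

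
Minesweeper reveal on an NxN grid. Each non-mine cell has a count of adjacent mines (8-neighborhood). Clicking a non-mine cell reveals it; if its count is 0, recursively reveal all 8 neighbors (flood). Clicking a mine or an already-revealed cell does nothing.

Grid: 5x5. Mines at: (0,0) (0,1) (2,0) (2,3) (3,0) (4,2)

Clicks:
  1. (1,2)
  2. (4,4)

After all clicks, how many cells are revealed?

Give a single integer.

Click 1 (1,2) count=2: revealed 1 new [(1,2)] -> total=1
Click 2 (4,4) count=0: revealed 4 new [(3,3) (3,4) (4,3) (4,4)] -> total=5

Answer: 5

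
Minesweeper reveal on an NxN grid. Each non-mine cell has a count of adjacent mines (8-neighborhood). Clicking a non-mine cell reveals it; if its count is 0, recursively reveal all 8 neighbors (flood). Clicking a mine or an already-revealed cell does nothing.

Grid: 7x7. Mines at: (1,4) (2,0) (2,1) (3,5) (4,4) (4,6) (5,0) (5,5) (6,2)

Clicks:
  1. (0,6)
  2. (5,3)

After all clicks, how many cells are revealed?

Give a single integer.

Click 1 (0,6) count=0: revealed 6 new [(0,5) (0,6) (1,5) (1,6) (2,5) (2,6)] -> total=6
Click 2 (5,3) count=2: revealed 1 new [(5,3)] -> total=7

Answer: 7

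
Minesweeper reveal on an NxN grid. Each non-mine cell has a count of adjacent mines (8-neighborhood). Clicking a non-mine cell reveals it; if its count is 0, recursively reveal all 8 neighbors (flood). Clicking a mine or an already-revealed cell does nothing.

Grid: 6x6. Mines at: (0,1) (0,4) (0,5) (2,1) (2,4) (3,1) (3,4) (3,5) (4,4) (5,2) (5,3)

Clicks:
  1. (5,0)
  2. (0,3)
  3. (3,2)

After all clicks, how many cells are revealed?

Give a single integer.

Answer: 6

Derivation:
Click 1 (5,0) count=0: revealed 4 new [(4,0) (4,1) (5,0) (5,1)] -> total=4
Click 2 (0,3) count=1: revealed 1 new [(0,3)] -> total=5
Click 3 (3,2) count=2: revealed 1 new [(3,2)] -> total=6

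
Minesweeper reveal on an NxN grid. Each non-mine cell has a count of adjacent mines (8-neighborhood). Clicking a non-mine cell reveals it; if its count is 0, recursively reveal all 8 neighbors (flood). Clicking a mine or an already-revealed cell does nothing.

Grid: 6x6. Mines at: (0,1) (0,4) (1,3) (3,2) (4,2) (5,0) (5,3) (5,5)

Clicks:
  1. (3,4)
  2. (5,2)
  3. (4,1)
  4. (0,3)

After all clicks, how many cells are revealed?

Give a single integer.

Answer: 14

Derivation:
Click 1 (3,4) count=0: revealed 11 new [(1,4) (1,5) (2,3) (2,4) (2,5) (3,3) (3,4) (3,5) (4,3) (4,4) (4,5)] -> total=11
Click 2 (5,2) count=2: revealed 1 new [(5,2)] -> total=12
Click 3 (4,1) count=3: revealed 1 new [(4,1)] -> total=13
Click 4 (0,3) count=2: revealed 1 new [(0,3)] -> total=14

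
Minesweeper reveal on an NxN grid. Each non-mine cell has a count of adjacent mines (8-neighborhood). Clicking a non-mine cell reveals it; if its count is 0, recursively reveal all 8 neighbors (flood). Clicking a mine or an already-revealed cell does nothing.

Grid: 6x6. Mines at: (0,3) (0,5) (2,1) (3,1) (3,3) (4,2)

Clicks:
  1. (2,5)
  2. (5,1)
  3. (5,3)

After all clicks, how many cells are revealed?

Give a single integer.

Click 1 (2,5) count=0: revealed 12 new [(1,4) (1,5) (2,4) (2,5) (3,4) (3,5) (4,3) (4,4) (4,5) (5,3) (5,4) (5,5)] -> total=12
Click 2 (5,1) count=1: revealed 1 new [(5,1)] -> total=13
Click 3 (5,3) count=1: revealed 0 new [(none)] -> total=13

Answer: 13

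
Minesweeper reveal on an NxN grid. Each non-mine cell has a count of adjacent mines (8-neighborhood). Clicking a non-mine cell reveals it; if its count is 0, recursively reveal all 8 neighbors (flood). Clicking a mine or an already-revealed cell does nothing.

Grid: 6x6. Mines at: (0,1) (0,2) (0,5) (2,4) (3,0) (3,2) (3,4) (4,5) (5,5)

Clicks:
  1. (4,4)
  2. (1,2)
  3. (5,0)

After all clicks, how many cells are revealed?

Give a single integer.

Click 1 (4,4) count=3: revealed 1 new [(4,4)] -> total=1
Click 2 (1,2) count=2: revealed 1 new [(1,2)] -> total=2
Click 3 (5,0) count=0: revealed 9 new [(4,0) (4,1) (4,2) (4,3) (5,0) (5,1) (5,2) (5,3) (5,4)] -> total=11

Answer: 11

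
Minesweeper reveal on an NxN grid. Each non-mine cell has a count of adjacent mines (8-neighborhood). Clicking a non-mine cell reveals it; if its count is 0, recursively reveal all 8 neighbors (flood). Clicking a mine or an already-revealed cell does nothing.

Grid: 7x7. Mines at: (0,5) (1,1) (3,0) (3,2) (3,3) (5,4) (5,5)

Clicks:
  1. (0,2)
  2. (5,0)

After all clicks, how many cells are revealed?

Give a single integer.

Click 1 (0,2) count=1: revealed 1 new [(0,2)] -> total=1
Click 2 (5,0) count=0: revealed 12 new [(4,0) (4,1) (4,2) (4,3) (5,0) (5,1) (5,2) (5,3) (6,0) (6,1) (6,2) (6,3)] -> total=13

Answer: 13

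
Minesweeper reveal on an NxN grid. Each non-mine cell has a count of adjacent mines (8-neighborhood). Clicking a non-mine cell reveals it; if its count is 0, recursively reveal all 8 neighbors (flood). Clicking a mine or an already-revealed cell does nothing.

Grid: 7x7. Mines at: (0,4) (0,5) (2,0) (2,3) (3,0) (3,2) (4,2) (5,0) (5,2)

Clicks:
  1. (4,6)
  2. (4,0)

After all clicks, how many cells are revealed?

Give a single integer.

Click 1 (4,6) count=0: revealed 22 new [(1,4) (1,5) (1,6) (2,4) (2,5) (2,6) (3,3) (3,4) (3,5) (3,6) (4,3) (4,4) (4,5) (4,6) (5,3) (5,4) (5,5) (5,6) (6,3) (6,4) (6,5) (6,6)] -> total=22
Click 2 (4,0) count=2: revealed 1 new [(4,0)] -> total=23

Answer: 23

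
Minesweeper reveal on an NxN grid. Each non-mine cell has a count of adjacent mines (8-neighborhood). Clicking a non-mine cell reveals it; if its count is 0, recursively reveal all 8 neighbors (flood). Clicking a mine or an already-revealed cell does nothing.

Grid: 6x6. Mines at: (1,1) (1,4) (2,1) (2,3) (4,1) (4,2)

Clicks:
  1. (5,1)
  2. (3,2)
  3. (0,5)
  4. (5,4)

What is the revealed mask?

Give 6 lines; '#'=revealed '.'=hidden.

Answer: .....#
......
....##
..####
...###
.#.###

Derivation:
Click 1 (5,1) count=2: revealed 1 new [(5,1)] -> total=1
Click 2 (3,2) count=4: revealed 1 new [(3,2)] -> total=2
Click 3 (0,5) count=1: revealed 1 new [(0,5)] -> total=3
Click 4 (5,4) count=0: revealed 11 new [(2,4) (2,5) (3,3) (3,4) (3,5) (4,3) (4,4) (4,5) (5,3) (5,4) (5,5)] -> total=14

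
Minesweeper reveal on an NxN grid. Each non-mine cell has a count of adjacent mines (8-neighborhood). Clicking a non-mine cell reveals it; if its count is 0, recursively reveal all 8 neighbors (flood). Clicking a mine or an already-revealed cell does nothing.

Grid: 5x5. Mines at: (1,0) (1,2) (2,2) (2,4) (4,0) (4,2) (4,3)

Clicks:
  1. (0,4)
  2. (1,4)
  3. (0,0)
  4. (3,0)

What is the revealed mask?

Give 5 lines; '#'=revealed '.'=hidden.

Answer: #..##
...##
.....
#....
.....

Derivation:
Click 1 (0,4) count=0: revealed 4 new [(0,3) (0,4) (1,3) (1,4)] -> total=4
Click 2 (1,4) count=1: revealed 0 new [(none)] -> total=4
Click 3 (0,0) count=1: revealed 1 new [(0,0)] -> total=5
Click 4 (3,0) count=1: revealed 1 new [(3,0)] -> total=6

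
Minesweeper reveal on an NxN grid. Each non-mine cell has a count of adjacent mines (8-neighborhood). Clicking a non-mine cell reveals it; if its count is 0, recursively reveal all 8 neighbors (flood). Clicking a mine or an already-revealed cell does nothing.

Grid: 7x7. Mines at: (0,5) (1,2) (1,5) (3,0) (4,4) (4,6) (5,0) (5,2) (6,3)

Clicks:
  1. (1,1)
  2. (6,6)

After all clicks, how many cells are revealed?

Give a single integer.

Click 1 (1,1) count=1: revealed 1 new [(1,1)] -> total=1
Click 2 (6,6) count=0: revealed 6 new [(5,4) (5,5) (5,6) (6,4) (6,5) (6,6)] -> total=7

Answer: 7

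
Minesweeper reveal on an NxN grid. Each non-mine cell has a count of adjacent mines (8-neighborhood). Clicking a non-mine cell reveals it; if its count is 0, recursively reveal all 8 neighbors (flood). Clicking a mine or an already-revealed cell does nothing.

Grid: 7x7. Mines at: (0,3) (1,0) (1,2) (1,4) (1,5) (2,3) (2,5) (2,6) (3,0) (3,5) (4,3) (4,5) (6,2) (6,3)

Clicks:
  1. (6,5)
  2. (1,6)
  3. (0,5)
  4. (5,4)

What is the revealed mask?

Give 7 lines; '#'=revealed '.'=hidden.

Answer: .....#.
......#
.......
.......
.......
....###
....###

Derivation:
Click 1 (6,5) count=0: revealed 6 new [(5,4) (5,5) (5,6) (6,4) (6,5) (6,6)] -> total=6
Click 2 (1,6) count=3: revealed 1 new [(1,6)] -> total=7
Click 3 (0,5) count=2: revealed 1 new [(0,5)] -> total=8
Click 4 (5,4) count=3: revealed 0 new [(none)] -> total=8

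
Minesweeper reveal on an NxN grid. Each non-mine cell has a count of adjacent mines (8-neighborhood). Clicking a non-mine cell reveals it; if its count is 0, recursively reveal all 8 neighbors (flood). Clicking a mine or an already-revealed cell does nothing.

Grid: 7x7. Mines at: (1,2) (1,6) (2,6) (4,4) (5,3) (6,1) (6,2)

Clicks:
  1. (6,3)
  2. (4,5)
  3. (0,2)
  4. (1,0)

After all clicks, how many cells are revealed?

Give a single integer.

Answer: 22

Derivation:
Click 1 (6,3) count=2: revealed 1 new [(6,3)] -> total=1
Click 2 (4,5) count=1: revealed 1 new [(4,5)] -> total=2
Click 3 (0,2) count=1: revealed 1 new [(0,2)] -> total=3
Click 4 (1,0) count=0: revealed 19 new [(0,0) (0,1) (1,0) (1,1) (2,0) (2,1) (2,2) (2,3) (3,0) (3,1) (3,2) (3,3) (4,0) (4,1) (4,2) (4,3) (5,0) (5,1) (5,2)] -> total=22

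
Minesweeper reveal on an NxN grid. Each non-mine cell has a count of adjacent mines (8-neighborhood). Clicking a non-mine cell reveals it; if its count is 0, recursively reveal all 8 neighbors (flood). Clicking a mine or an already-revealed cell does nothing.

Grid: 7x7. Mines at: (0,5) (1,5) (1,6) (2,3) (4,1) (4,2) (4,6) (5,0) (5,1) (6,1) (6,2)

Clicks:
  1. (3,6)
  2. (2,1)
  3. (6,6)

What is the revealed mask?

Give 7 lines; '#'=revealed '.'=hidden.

Click 1 (3,6) count=1: revealed 1 new [(3,6)] -> total=1
Click 2 (2,1) count=0: revealed 16 new [(0,0) (0,1) (0,2) (0,3) (0,4) (1,0) (1,1) (1,2) (1,3) (1,4) (2,0) (2,1) (2,2) (3,0) (3,1) (3,2)] -> total=17
Click 3 (6,6) count=0: revealed 14 new [(3,3) (3,4) (3,5) (4,3) (4,4) (4,5) (5,3) (5,4) (5,5) (5,6) (6,3) (6,4) (6,5) (6,6)] -> total=31

Answer: #####..
#####..
###....
#######
...###.
...####
...####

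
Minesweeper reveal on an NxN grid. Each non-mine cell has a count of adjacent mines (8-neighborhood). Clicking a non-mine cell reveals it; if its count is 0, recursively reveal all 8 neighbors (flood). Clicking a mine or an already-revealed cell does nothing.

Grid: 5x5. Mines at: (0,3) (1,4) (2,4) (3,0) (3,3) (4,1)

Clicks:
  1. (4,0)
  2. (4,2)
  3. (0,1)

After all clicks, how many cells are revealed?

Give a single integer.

Answer: 11

Derivation:
Click 1 (4,0) count=2: revealed 1 new [(4,0)] -> total=1
Click 2 (4,2) count=2: revealed 1 new [(4,2)] -> total=2
Click 3 (0,1) count=0: revealed 9 new [(0,0) (0,1) (0,2) (1,0) (1,1) (1,2) (2,0) (2,1) (2,2)] -> total=11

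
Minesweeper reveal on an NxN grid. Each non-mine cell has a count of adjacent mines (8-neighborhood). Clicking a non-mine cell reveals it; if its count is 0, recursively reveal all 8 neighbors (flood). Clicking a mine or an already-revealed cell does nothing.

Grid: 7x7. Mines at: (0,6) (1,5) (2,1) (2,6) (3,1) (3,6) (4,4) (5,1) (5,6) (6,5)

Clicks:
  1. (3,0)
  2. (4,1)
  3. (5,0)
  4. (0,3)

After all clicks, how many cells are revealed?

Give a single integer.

Click 1 (3,0) count=2: revealed 1 new [(3,0)] -> total=1
Click 2 (4,1) count=2: revealed 1 new [(4,1)] -> total=2
Click 3 (5,0) count=1: revealed 1 new [(5,0)] -> total=3
Click 4 (0,3) count=0: revealed 16 new [(0,0) (0,1) (0,2) (0,3) (0,4) (1,0) (1,1) (1,2) (1,3) (1,4) (2,2) (2,3) (2,4) (3,2) (3,3) (3,4)] -> total=19

Answer: 19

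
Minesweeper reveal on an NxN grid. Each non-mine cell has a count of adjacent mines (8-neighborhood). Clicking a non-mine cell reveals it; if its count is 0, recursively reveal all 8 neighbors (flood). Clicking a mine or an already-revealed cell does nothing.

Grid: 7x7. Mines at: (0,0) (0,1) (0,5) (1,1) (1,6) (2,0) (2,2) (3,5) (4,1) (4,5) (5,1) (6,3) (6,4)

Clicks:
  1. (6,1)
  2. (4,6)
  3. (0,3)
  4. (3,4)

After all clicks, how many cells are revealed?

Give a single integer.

Answer: 9

Derivation:
Click 1 (6,1) count=1: revealed 1 new [(6,1)] -> total=1
Click 2 (4,6) count=2: revealed 1 new [(4,6)] -> total=2
Click 3 (0,3) count=0: revealed 6 new [(0,2) (0,3) (0,4) (1,2) (1,3) (1,4)] -> total=8
Click 4 (3,4) count=2: revealed 1 new [(3,4)] -> total=9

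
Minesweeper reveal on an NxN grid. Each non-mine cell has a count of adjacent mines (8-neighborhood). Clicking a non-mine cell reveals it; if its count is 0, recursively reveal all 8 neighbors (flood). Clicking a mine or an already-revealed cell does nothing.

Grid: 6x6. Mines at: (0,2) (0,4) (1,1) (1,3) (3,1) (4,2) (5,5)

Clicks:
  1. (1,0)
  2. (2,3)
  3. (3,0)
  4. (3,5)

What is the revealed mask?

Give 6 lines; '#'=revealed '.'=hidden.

Click 1 (1,0) count=1: revealed 1 new [(1,0)] -> total=1
Click 2 (2,3) count=1: revealed 1 new [(2,3)] -> total=2
Click 3 (3,0) count=1: revealed 1 new [(3,0)] -> total=3
Click 4 (3,5) count=0: revealed 10 new [(1,4) (1,5) (2,4) (2,5) (3,3) (3,4) (3,5) (4,3) (4,4) (4,5)] -> total=13

Answer: ......
#...##
...###
#..###
...###
......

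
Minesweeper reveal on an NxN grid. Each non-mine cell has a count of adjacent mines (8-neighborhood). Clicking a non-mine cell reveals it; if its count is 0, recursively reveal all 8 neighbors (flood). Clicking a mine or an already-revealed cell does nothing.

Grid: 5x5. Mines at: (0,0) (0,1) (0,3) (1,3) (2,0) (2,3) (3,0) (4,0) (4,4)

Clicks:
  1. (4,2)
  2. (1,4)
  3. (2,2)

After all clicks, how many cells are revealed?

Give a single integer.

Answer: 8

Derivation:
Click 1 (4,2) count=0: revealed 6 new [(3,1) (3,2) (3,3) (4,1) (4,2) (4,3)] -> total=6
Click 2 (1,4) count=3: revealed 1 new [(1,4)] -> total=7
Click 3 (2,2) count=2: revealed 1 new [(2,2)] -> total=8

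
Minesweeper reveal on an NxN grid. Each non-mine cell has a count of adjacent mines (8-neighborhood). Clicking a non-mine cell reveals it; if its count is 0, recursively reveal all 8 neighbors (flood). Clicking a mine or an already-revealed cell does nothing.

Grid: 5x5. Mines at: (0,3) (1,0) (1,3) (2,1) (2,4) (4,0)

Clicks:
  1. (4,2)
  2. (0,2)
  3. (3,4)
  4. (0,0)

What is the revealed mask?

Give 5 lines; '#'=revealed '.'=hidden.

Click 1 (4,2) count=0: revealed 8 new [(3,1) (3,2) (3,3) (3,4) (4,1) (4,2) (4,3) (4,4)] -> total=8
Click 2 (0,2) count=2: revealed 1 new [(0,2)] -> total=9
Click 3 (3,4) count=1: revealed 0 new [(none)] -> total=9
Click 4 (0,0) count=1: revealed 1 new [(0,0)] -> total=10

Answer: #.#..
.....
.....
.####
.####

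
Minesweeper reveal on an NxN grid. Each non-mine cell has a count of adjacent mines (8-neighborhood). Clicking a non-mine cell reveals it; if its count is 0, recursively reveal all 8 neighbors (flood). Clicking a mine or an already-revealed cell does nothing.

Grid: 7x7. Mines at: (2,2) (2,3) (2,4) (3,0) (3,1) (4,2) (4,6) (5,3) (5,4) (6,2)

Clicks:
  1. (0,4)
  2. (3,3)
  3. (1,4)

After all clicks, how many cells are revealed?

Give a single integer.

Answer: 21

Derivation:
Click 1 (0,4) count=0: revealed 20 new [(0,0) (0,1) (0,2) (0,3) (0,4) (0,5) (0,6) (1,0) (1,1) (1,2) (1,3) (1,4) (1,5) (1,6) (2,0) (2,1) (2,5) (2,6) (3,5) (3,6)] -> total=20
Click 2 (3,3) count=4: revealed 1 new [(3,3)] -> total=21
Click 3 (1,4) count=2: revealed 0 new [(none)] -> total=21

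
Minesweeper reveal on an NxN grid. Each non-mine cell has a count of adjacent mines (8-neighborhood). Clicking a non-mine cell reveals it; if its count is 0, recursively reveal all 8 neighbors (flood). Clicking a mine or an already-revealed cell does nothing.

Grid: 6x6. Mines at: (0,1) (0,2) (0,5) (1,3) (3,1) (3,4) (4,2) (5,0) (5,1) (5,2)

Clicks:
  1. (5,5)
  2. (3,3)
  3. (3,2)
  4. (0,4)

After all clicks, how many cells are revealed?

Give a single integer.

Click 1 (5,5) count=0: revealed 6 new [(4,3) (4,4) (4,5) (5,3) (5,4) (5,5)] -> total=6
Click 2 (3,3) count=2: revealed 1 new [(3,3)] -> total=7
Click 3 (3,2) count=2: revealed 1 new [(3,2)] -> total=8
Click 4 (0,4) count=2: revealed 1 new [(0,4)] -> total=9

Answer: 9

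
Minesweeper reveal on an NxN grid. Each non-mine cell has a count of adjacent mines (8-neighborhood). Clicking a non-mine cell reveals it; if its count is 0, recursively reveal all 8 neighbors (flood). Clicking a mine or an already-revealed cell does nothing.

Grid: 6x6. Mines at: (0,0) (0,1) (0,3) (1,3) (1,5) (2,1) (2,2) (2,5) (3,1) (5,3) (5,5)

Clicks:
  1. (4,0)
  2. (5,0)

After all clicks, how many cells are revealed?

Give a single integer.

Answer: 6

Derivation:
Click 1 (4,0) count=1: revealed 1 new [(4,0)] -> total=1
Click 2 (5,0) count=0: revealed 5 new [(4,1) (4,2) (5,0) (5,1) (5,2)] -> total=6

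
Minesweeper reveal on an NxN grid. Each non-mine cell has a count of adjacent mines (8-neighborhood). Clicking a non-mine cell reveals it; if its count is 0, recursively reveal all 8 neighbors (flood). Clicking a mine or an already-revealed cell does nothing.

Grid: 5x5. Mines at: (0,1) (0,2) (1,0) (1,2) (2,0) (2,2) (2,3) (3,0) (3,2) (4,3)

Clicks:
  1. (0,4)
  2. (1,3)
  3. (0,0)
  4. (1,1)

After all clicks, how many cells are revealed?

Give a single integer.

Answer: 6

Derivation:
Click 1 (0,4) count=0: revealed 4 new [(0,3) (0,4) (1,3) (1,4)] -> total=4
Click 2 (1,3) count=4: revealed 0 new [(none)] -> total=4
Click 3 (0,0) count=2: revealed 1 new [(0,0)] -> total=5
Click 4 (1,1) count=6: revealed 1 new [(1,1)] -> total=6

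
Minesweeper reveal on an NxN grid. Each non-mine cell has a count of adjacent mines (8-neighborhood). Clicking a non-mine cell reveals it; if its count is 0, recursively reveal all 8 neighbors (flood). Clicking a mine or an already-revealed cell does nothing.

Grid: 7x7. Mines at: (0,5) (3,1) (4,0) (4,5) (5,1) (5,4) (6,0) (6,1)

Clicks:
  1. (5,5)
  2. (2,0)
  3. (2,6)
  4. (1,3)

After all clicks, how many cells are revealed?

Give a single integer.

Answer: 28

Derivation:
Click 1 (5,5) count=2: revealed 1 new [(5,5)] -> total=1
Click 2 (2,0) count=1: revealed 1 new [(2,0)] -> total=2
Click 3 (2,6) count=0: revealed 26 new [(0,0) (0,1) (0,2) (0,3) (0,4) (1,0) (1,1) (1,2) (1,3) (1,4) (1,5) (1,6) (2,1) (2,2) (2,3) (2,4) (2,5) (2,6) (3,2) (3,3) (3,4) (3,5) (3,6) (4,2) (4,3) (4,4)] -> total=28
Click 4 (1,3) count=0: revealed 0 new [(none)] -> total=28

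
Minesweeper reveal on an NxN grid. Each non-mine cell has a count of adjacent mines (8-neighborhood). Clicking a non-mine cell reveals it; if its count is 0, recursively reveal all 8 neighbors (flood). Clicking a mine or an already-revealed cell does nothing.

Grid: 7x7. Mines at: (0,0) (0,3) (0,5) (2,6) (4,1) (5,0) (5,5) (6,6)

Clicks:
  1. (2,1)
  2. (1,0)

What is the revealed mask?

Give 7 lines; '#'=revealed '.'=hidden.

Answer: .......
######.
######.
######.
..####.
.####..
.####..

Derivation:
Click 1 (2,1) count=0: revealed 30 new [(1,0) (1,1) (1,2) (1,3) (1,4) (1,5) (2,0) (2,1) (2,2) (2,3) (2,4) (2,5) (3,0) (3,1) (3,2) (3,3) (3,4) (3,5) (4,2) (4,3) (4,4) (4,5) (5,1) (5,2) (5,3) (5,4) (6,1) (6,2) (6,3) (6,4)] -> total=30
Click 2 (1,0) count=1: revealed 0 new [(none)] -> total=30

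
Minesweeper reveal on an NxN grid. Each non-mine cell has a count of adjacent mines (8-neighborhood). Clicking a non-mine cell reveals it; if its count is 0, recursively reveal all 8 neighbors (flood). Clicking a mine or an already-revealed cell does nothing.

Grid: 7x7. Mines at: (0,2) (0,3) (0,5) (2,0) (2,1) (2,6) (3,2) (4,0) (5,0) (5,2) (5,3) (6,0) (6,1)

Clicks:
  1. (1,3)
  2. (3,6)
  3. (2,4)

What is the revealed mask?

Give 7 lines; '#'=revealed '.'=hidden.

Click 1 (1,3) count=2: revealed 1 new [(1,3)] -> total=1
Click 2 (3,6) count=1: revealed 1 new [(3,6)] -> total=2
Click 3 (2,4) count=0: revealed 18 new [(1,4) (1,5) (2,3) (2,4) (2,5) (3,3) (3,4) (3,5) (4,3) (4,4) (4,5) (4,6) (5,4) (5,5) (5,6) (6,4) (6,5) (6,6)] -> total=20

Answer: .......
...###.
...###.
...####
...####
....###
....###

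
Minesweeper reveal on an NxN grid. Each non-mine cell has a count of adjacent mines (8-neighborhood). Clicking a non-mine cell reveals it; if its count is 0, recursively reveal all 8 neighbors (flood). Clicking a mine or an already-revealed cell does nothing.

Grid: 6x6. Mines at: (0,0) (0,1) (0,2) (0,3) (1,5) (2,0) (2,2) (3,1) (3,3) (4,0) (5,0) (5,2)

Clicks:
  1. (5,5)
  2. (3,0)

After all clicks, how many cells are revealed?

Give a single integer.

Answer: 11

Derivation:
Click 1 (5,5) count=0: revealed 10 new [(2,4) (2,5) (3,4) (3,5) (4,3) (4,4) (4,5) (5,3) (5,4) (5,5)] -> total=10
Click 2 (3,0) count=3: revealed 1 new [(3,0)] -> total=11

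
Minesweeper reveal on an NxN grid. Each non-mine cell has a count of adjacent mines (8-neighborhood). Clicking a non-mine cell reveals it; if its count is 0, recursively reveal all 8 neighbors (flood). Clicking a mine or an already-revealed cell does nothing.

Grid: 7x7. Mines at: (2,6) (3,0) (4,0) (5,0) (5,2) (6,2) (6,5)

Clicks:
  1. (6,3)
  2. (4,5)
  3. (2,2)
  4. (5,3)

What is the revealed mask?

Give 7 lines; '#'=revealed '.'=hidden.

Answer: #######
#######
######.
.######
.######
...####
...#...

Derivation:
Click 1 (6,3) count=2: revealed 1 new [(6,3)] -> total=1
Click 2 (4,5) count=0: revealed 36 new [(0,0) (0,1) (0,2) (0,3) (0,4) (0,5) (0,6) (1,0) (1,1) (1,2) (1,3) (1,4) (1,5) (1,6) (2,0) (2,1) (2,2) (2,3) (2,4) (2,5) (3,1) (3,2) (3,3) (3,4) (3,5) (3,6) (4,1) (4,2) (4,3) (4,4) (4,5) (4,6) (5,3) (5,4) (5,5) (5,6)] -> total=37
Click 3 (2,2) count=0: revealed 0 new [(none)] -> total=37
Click 4 (5,3) count=2: revealed 0 new [(none)] -> total=37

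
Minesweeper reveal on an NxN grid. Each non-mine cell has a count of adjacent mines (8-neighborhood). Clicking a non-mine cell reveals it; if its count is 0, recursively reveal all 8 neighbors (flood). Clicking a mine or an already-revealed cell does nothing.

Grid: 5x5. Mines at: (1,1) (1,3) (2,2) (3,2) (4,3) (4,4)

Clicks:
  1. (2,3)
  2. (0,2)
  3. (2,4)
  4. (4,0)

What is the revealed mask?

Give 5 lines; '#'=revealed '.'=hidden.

Click 1 (2,3) count=3: revealed 1 new [(2,3)] -> total=1
Click 2 (0,2) count=2: revealed 1 new [(0,2)] -> total=2
Click 3 (2,4) count=1: revealed 1 new [(2,4)] -> total=3
Click 4 (4,0) count=0: revealed 6 new [(2,0) (2,1) (3,0) (3,1) (4,0) (4,1)] -> total=9

Answer: ..#..
.....
##.##
##...
##...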